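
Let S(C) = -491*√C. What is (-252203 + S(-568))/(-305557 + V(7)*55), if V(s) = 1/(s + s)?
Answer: 3530842/4277743 + 13748*I*√142/4277743 ≈ 0.8254 + 0.038297*I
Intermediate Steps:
V(s) = 1/(2*s)
(-252203 + S(-568))/(-305557 + V(7)*55) = (-252203 - 982*I*√142)/(-305557 + ((½)/7)*55) = (-252203 - 982*I*√142)/(-305557 + ((½)*(⅐))*55) = (-252203 - 982*I*√142)/(-305557 + (1/14)*55) = (-252203 - 982*I*√142)/(-305557 + 55/14) = (-252203 - 982*I*√142)/(-4277743/14) = (-252203 - 982*I*√142)*(-14/4277743) = 3530842/4277743 + 13748*I*√142/4277743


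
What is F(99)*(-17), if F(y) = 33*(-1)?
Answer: 561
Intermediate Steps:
F(y) = -33
F(99)*(-17) = -33*(-17) = 561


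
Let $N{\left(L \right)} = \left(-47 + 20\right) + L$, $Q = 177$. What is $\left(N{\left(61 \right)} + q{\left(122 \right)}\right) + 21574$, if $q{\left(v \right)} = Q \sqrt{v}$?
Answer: $21608 + 177 \sqrt{122} \approx 23563.0$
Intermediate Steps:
$q{\left(v \right)} = 177 \sqrt{v}$
$N{\left(L \right)} = -27 + L$
$\left(N{\left(61 \right)} + q{\left(122 \right)}\right) + 21574 = \left(\left(-27 + 61\right) + 177 \sqrt{122}\right) + 21574 = \left(34 + 177 \sqrt{122}\right) + 21574 = 21608 + 177 \sqrt{122}$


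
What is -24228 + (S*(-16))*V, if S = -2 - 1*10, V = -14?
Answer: -26916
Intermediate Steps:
S = -12 (S = -2 - 10 = -12)
-24228 + (S*(-16))*V = -24228 - 12*(-16)*(-14) = -24228 + 192*(-14) = -24228 - 2688 = -26916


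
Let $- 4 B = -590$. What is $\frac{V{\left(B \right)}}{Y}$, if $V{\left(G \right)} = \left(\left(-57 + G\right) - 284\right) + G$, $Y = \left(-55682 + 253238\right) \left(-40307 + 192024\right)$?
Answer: $- \frac{23}{14986301826} \approx -1.5347 \cdot 10^{-9}$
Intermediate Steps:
$B = \frac{295}{2}$ ($B = \left(- \frac{1}{4}\right) \left(-590\right) = \frac{295}{2} \approx 147.5$)
$Y = 29972603652$ ($Y = 197556 \cdot 151717 = 29972603652$)
$V{\left(G \right)} = -341 + 2 G$ ($V{\left(G \right)} = \left(-341 + G\right) + G = -341 + 2 G$)
$\frac{V{\left(B \right)}}{Y} = \frac{-341 + 2 \cdot \frac{295}{2}}{29972603652} = \left(-341 + 295\right) \frac{1}{29972603652} = \left(-46\right) \frac{1}{29972603652} = - \frac{23}{14986301826}$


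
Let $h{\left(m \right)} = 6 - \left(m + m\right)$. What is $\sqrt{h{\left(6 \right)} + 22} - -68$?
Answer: $72$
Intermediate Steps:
$h{\left(m \right)} = 6 - 2 m$
$\sqrt{h{\left(6 \right)} + 22} - -68 = \sqrt{\left(6 - 12\right) + 22} - -68 = \sqrt{\left(6 - 12\right) + 22} + 68 = \sqrt{-6 + 22} + 68 = \sqrt{16} + 68 = 4 + 68 = 72$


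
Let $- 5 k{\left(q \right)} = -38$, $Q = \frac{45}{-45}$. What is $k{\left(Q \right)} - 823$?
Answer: $- \frac{4077}{5} \approx -815.4$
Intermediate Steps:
$Q = -1$ ($Q = 45 \left(- \frac{1}{45}\right) = -1$)
$k{\left(q \right)} = \frac{38}{5}$ ($k{\left(q \right)} = \left(- \frac{1}{5}\right) \left(-38\right) = \frac{38}{5}$)
$k{\left(Q \right)} - 823 = \frac{38}{5} - 823 = - \frac{4077}{5}$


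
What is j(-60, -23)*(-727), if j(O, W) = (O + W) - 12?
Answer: 69065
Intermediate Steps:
j(O, W) = -12 + O + W
j(-60, -23)*(-727) = (-12 - 60 - 23)*(-727) = -95*(-727) = 69065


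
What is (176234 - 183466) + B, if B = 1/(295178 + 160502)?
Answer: -3295477759/455680 ≈ -7232.0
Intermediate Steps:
B = 1/455680 ≈ 2.1945e-6
(176234 - 183466) + B = (176234 - 183466) + 1/455680 = -7232 + 1/455680 = -3295477759/455680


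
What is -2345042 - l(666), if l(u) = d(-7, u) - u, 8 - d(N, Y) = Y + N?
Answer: -2343725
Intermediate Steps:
d(N, Y) = 8 - N - Y (d(N, Y) = 8 - (Y + N) = 8 - (N + Y) = 8 + (-N - Y) = 8 - N - Y)
l(u) = 15 - 2*u (l(u) = (8 - 1*(-7) - u) - u = (8 + 7 - u) - u = (15 - u) - u = 15 - 2*u)
-2345042 - l(666) = -2345042 - (15 - 2*666) = -2345042 - (15 - 1332) = -2345042 - 1*(-1317) = -2345042 + 1317 = -2343725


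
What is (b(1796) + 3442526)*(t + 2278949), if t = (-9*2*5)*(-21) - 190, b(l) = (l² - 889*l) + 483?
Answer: 11567408395669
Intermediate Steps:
b(l) = 483 + l² - 889*l
t = 1700 (t = -18*5*(-21) - 190 = -90*(-21) - 190 = 1890 - 190 = 1700)
(b(1796) + 3442526)*(t + 2278949) = ((483 + 1796² - 889*1796) + 3442526)*(1700 + 2278949) = ((483 + 3225616 - 1596644) + 3442526)*2280649 = (1629455 + 3442526)*2280649 = 5071981*2280649 = 11567408395669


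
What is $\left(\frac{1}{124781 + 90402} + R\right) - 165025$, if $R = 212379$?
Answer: $\frac{10189775783}{215183} \approx 47354.0$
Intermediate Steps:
$\left(\frac{1}{124781 + 90402} + R\right) - 165025 = \left(\frac{1}{124781 + 90402} + 212379\right) - 165025 = \left(\frac{1}{215183} + 212379\right) - 165025 = \frac{45700350358}{215183} - 165025 = \frac{10189775783}{215183}$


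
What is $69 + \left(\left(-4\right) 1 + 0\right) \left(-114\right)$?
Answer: $525$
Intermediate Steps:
$69 + \left(\left(-4\right) 1 + 0\right) \left(-114\right) = 69 + \left(-4 + 0\right) \left(-114\right) = 69 - -456 = 69 + 456 = 525$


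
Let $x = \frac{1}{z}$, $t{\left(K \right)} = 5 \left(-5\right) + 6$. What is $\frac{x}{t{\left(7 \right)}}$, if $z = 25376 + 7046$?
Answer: $- \frac{1}{616018} \approx -1.6233 \cdot 10^{-6}$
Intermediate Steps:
$z = 32422$
$t{\left(K \right)} = -19$ ($t{\left(K \right)} = -25 + 6 = -19$)
$x = \frac{1}{32422} \approx 3.0843 \cdot 10^{-5}$
$\frac{x}{t{\left(7 \right)}} = \frac{1}{32422 \left(-19\right)} = \frac{1}{32422} \left(- \frac{1}{19}\right) = - \frac{1}{616018}$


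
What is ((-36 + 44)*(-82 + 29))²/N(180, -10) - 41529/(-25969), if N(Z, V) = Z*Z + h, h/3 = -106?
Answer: 3000468161/416568729 ≈ 7.2028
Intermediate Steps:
h = -318 (h = 3*(-106) = -318)
N(Z, V) = -318 + Z² (N(Z, V) = Z*Z - 318 = Z² - 318 = -318 + Z²)
((-36 + 44)*(-82 + 29))²/N(180, -10) - 41529/(-25969) = ((-36 + 44)*(-82 + 29))²/(-318 + 180²) - 41529/(-25969) = (8*(-53))²/(-318 + 32400) - 41529*(-1/25969) = (-424)²/32082 + 41529/25969 = 179776*(1/32082) + 41529/25969 = 89888/16041 + 41529/25969 = 3000468161/416568729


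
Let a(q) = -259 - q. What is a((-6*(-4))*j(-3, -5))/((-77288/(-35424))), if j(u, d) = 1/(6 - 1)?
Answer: -5840532/48305 ≈ -120.91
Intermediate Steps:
j(u, d) = ⅕ (j(u, d) = 1/5 = ⅕)
a((-6*(-4))*j(-3, -5))/((-77288/(-35424))) = (-259 - (-6*(-4))/5)/((-77288/(-35424))) = (-259 - 24/5)/((-77288*(-1/35424))) = (-259 - 1*24/5)/(9661/4428) = (-259 - 24/5)*(4428/9661) = -1319/5*4428/9661 = -5840532/48305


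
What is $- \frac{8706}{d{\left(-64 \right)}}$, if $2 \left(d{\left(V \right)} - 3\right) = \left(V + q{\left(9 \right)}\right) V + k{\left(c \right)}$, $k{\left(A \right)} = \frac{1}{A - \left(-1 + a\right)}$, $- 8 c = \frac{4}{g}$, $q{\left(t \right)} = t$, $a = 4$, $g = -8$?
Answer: $- \frac{409182}{82853} \approx -4.9387$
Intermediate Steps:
$c = \frac{1}{16}$ ($c = - \frac{4 \frac{1}{-8}}{8} = - \frac{4 \left(- \frac{1}{8}\right)}{8} = \left(- \frac{1}{8}\right) \left(- \frac{1}{2}\right) = \frac{1}{16} \approx 0.0625$)
$k{\left(A \right)} = \frac{1}{-3 + A}$ ($k{\left(A \right)} = \frac{1}{A + \left(1 - 4\right)} = \frac{1}{A - 3} = \frac{1}{-3 + A}$)
$d{\left(V \right)} = \frac{133}{47} + \frac{V \left(9 + V\right)}{2}$ ($d{\left(V \right)} = 3 + \frac{\left(V + 9\right) V + \frac{1}{-3 + \frac{1}{16}}}{2} = 3 + \frac{\left(9 + V\right) V + \frac{1}{- \frac{47}{16}}}{2} = 3 + \frac{V \left(9 + V\right) - \frac{16}{47}}{2} = 3 + \frac{- \frac{16}{47} + V \left(9 + V\right)}{2} = 3 + \left(- \frac{8}{47} + \frac{V \left(9 + V\right)}{2}\right) = \frac{133}{47} + \frac{V \left(9 + V\right)}{2}$)
$- \frac{8706}{d{\left(-64 \right)}} = - \frac{8706}{\frac{133}{47} + \frac{\left(-64\right)^{2}}{2} + \frac{9}{2} \left(-64\right)} = - \frac{8706}{\frac{133}{47} + \frac{1}{2} \cdot 4096 - 288} = - \frac{8706}{\frac{133}{47} + 2048 - 288} = - \frac{8706}{\frac{82853}{47}} = \left(-8706\right) \frac{47}{82853} = - \frac{409182}{82853}$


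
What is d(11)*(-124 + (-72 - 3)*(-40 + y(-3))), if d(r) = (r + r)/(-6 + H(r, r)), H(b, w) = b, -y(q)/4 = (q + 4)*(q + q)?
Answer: 23672/5 ≈ 4734.4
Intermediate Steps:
y(q) = -8*q*(4 + q) (y(q) = -4*(q + 4)*(q + q) = -4*(4 + q)*2*q = -8*q*(4 + q))
d(r) = 2*r/(-6 + r) (d(r) = (r + r)/(-6 + r) = (2*r)/(-6 + r) = 2*r/(-6 + r))
d(11)*(-124 + (-72 - 3)*(-40 + y(-3))) = (2*11/(-6 + 11))*(-124 + (-72 - 3)*(-40 - 8*(-3)*(4 - 3))) = (2*11/5)*(-124 - 75*(-40 - 8*(-3)*1)) = (2*11*(1/5))*(-124 - 75*(-40 + 24)) = 22*(-124 - 75*(-16))/5 = 22*(-124 + 1200)/5 = (22/5)*1076 = 23672/5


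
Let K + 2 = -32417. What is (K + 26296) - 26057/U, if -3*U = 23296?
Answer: -142563237/23296 ≈ -6119.6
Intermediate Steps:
U = -23296/3 (U = -1/3*23296 = -23296/3 ≈ -7765.3)
K = -32419 (K = -2 - 32417 = -32419)
(K + 26296) - 26057/U = (-32419 + 26296) - 26057/(-23296/3) = -6123 - 26057*(-3/23296) = -6123 + 78171/23296 = -142563237/23296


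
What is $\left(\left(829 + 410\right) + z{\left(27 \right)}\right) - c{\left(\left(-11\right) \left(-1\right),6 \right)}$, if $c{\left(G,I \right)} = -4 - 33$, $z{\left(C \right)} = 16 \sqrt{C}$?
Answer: $1276 + 48 \sqrt{3} \approx 1359.1$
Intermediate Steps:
$c{\left(G,I \right)} = -37$ ($c{\left(G,I \right)} = -4 - 33 = -37$)
$\left(\left(829 + 410\right) + z{\left(27 \right)}\right) - c{\left(\left(-11\right) \left(-1\right),6 \right)} = \left(\left(829 + 410\right) + 16 \sqrt{27}\right) - -37 = \left(1239 + 16 \cdot 3 \sqrt{3}\right) + 37 = \left(1239 + 48 \sqrt{3}\right) + 37 = 1276 + 48 \sqrt{3}$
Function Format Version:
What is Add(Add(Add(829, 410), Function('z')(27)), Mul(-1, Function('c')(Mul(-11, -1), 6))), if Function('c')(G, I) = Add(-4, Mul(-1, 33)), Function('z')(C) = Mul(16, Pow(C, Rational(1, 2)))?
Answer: Add(1276, Mul(48, Pow(3, Rational(1, 2)))) ≈ 1359.1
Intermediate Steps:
Function('c')(G, I) = -37 (Function('c')(G, I) = Add(-4, -33) = -37)
Add(Add(Add(829, 410), Function('z')(27)), Mul(-1, Function('c')(Mul(-11, -1), 6))) = Add(Add(Add(829, 410), Mul(16, Pow(27, Rational(1, 2)))), Mul(-1, -37)) = Add(Add(1239, Mul(16, Mul(3, Pow(3, Rational(1, 2))))), 37) = Add(Add(1239, Mul(48, Pow(3, Rational(1, 2)))), 37) = Add(1276, Mul(48, Pow(3, Rational(1, 2))))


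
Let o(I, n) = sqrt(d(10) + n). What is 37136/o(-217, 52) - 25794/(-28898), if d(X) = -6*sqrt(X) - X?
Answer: 12897/14449 + 18568*sqrt(6)/(3*sqrt(7 - sqrt(10))) ≈ 7739.9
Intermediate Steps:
d(X) = -X - 6*sqrt(X)
o(I, n) = sqrt(-10 + n - 6*sqrt(10)) (o(I, n) = sqrt((-1*10 - 6*sqrt(10)) + n) = sqrt((-10 - 6*sqrt(10)) + n) = sqrt(-10 + n - 6*sqrt(10)))
37136/o(-217, 52) - 25794/(-28898) = 37136/(sqrt(-10 + 52 - 6*sqrt(10))) - 25794/(-28898) = 37136/(sqrt(42 - 6*sqrt(10))) - 25794*(-1/28898) = 37136/sqrt(42 - 6*sqrt(10)) + 12897/14449 = 12897/14449 + 37136/sqrt(42 - 6*sqrt(10))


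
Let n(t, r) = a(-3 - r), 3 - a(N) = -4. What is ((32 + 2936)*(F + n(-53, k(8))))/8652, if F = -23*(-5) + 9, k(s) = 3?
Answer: 13886/309 ≈ 44.939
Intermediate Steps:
a(N) = 7 (a(N) = 3 - 1*(-4) = 3 + 4 = 7)
F = 124 (F = 115 + 9 = 124)
n(t, r) = 7
((32 + 2936)*(F + n(-53, k(8))))/8652 = ((32 + 2936)*(124 + 7))/8652 = (2968*131)*(1/8652) = 388808*(1/8652) = 13886/309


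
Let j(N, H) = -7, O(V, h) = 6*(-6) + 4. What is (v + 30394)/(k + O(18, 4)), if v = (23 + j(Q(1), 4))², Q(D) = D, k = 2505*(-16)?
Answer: -15325/20056 ≈ -0.76411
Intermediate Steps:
O(V, h) = -32 (O(V, h) = -36 + 4 = -32)
k = -40080
v = 256 (v = (23 - 7)² = 16² = 256)
(v + 30394)/(k + O(18, 4)) = (256 + 30394)/(-40080 - 32) = 30650/(-40112) = 30650*(-1/40112) = -15325/20056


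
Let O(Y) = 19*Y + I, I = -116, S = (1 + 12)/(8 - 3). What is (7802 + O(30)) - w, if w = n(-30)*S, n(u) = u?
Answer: 8334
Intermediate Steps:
S = 13/5 ≈ 2.6000
w = -78 (w = -30*13/5 = -78)
O(Y) = -116 + 19*Y (O(Y) = 19*Y - 116 = -116 + 19*Y)
(7802 + O(30)) - w = (7802 + (-116 + 19*30)) - 1*(-78) = (7802 + (-116 + 570)) + 78 = (7802 + 454) + 78 = 8256 + 78 = 8334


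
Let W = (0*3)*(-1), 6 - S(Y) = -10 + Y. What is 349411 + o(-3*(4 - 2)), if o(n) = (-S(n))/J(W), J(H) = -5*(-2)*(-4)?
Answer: 6988231/20 ≈ 3.4941e+5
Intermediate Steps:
S(Y) = 16 - Y (S(Y) = 6 - (-10 + Y) = 6 + (10 - Y) = 16 - Y)
W = 0 (W = 0*(-1) = 0)
J(H) = -40 (J(H) = 10*(-4) = -40)
o(n) = ⅖ - n/40 (o(n) = -(16 - n)/(-40) = (-16 + n)*(-1/40) = ⅖ - n/40)
349411 + o(-3*(4 - 2)) = 349411 + (⅖ - (-3)*(4 - 2)/40) = 349411 + (⅖ - (-3)*2/40) = 349411 + (⅖ - 1/40*(-6)) = 349411 + (⅖ + 3/20) = 349411 + 11/20 = 6988231/20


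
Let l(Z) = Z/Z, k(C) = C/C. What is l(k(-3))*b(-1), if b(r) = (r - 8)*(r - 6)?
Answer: 63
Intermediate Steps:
k(C) = 1
b(r) = (-8 + r)*(-6 + r)
l(Z) = 1
l(k(-3))*b(-1) = 1*(48 + (-1)² - 14*(-1)) = 1*(48 + 1 + 14) = 1*63 = 63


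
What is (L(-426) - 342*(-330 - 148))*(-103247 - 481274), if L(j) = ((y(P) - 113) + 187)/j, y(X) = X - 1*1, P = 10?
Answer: -40706447513053/426 ≈ -9.5555e+10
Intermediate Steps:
y(X) = -1 + X (y(X) = X - 1 = -1 + X)
L(j) = 83/j (L(j) = (((-1 + 10) - 113) + 187)/j = ((9 - 113) + 187)/j = (-104 + 187)/j = 83/j)
(L(-426) - 342*(-330 - 148))*(-103247 - 481274) = (83/(-426) - 342*(-330 - 148))*(-103247 - 481274) = (83*(-1/426) - 342*(-478))*(-584521) = (-83/426 + 163476)*(-584521) = (69640693/426)*(-584521) = -40706447513053/426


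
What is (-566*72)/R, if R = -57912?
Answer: 1698/2413 ≈ 0.70369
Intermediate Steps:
(-566*72)/R = -566*72/(-57912) = -40752*(-1/57912) = 1698/2413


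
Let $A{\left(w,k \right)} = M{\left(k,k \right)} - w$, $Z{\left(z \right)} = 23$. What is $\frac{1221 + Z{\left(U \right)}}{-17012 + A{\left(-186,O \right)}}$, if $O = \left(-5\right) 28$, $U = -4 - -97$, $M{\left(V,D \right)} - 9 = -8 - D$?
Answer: $- \frac{1244}{16685} \approx -0.074558$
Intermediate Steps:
$M{\left(V,D \right)} = 1 - D$ ($M{\left(V,D \right)} = 9 - \left(8 + D\right) = 1 - D$)
$U = 93$ ($U = -4 + 97 = 93$)
$O = -140$
$A{\left(w,k \right)} = 1 - k - w$ ($A{\left(w,k \right)} = \left(1 - k\right) - w = 1 - k - w$)
$\frac{1221 + Z{\left(U \right)}}{-17012 + A{\left(-186,O \right)}} = \frac{1221 + 23}{-17012 - -327} = \frac{1244}{-17012 + \left(1 + 140 + 186\right)} = \frac{1244}{-17012 + 327} = \frac{1244}{-16685} = 1244 \left(- \frac{1}{16685}\right) = - \frac{1244}{16685}$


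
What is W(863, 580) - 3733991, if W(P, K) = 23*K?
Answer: -3720651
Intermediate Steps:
W(863, 580) - 3733991 = 23*580 - 3733991 = 13340 - 3733991 = -3720651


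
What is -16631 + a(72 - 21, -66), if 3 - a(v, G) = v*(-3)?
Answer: -16475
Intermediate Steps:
a(v, G) = 3 + 3*v (a(v, G) = 3 - v*(-3) = 3 - (-3)*v = 3 + 3*v)
-16631 + a(72 - 21, -66) = -16631 + (3 + 3*(72 - 21)) = -16631 + (3 + 3*51) = -16631 + (3 + 153) = -16631 + 156 = -16475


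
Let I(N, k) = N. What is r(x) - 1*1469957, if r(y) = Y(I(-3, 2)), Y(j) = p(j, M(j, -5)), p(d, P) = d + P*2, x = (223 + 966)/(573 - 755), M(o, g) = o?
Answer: -1469966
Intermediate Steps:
x = -1189/182 (x = 1189/(-182) = 1189*(-1/182) = -1189/182 ≈ -6.5330)
p(d, P) = d + 2*P
Y(j) = 3*j (Y(j) = j + 2*j = 3*j)
r(y) = -9 (r(y) = 3*(-3) = -9)
r(x) - 1*1469957 = -9 - 1*1469957 = -9 - 1469957 = -1469966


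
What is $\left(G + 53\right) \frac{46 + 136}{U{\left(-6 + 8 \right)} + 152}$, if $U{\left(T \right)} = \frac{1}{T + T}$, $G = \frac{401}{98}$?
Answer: $\frac{96980}{1421} \approx 68.248$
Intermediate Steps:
$G = \frac{401}{98}$ ($G = 401 \cdot \frac{1}{98} = \frac{401}{98} \approx 4.0918$)
$U{\left(T \right)} = \frac{1}{2 T}$
$\left(G + 53\right) \frac{46 + 136}{U{\left(-6 + 8 \right)} + 152} = \left(\frac{401}{98} + 53\right) \frac{46 + 136}{\frac{1}{2 \left(-6 + 8\right)} + 152} = \frac{5595 \frac{182}{\frac{1}{2 \cdot 2} + 152}}{98} = \frac{5595 \frac{182}{\frac{1}{2} \cdot \frac{1}{2} + 152}}{98} = \frac{5595 \frac{182}{\frac{1}{4} + 152}}{98} = \frac{5595 \frac{182}{\frac{609}{4}}}{98} = \frac{5595 \cdot 182 \cdot \frac{4}{609}}{98} = \frac{5595}{98} \cdot \frac{104}{87} = \frac{96980}{1421}$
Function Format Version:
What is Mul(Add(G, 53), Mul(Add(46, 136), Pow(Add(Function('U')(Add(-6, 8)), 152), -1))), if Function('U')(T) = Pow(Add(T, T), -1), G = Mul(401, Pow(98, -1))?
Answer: Rational(96980, 1421) ≈ 68.248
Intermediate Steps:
G = Rational(401, 98) (G = Mul(401, Rational(1, 98)) = Rational(401, 98) ≈ 4.0918)
Function('U')(T) = Mul(Rational(1, 2), Pow(T, -1)) (Function('U')(T) = Pow(Mul(2, T), -1) = Mul(Rational(1, 2), Pow(T, -1)))
Mul(Add(G, 53), Mul(Add(46, 136), Pow(Add(Function('U')(Add(-6, 8)), 152), -1))) = Mul(Add(Rational(401, 98), 53), Mul(Add(46, 136), Pow(Add(Mul(Rational(1, 2), Pow(Add(-6, 8), -1)), 152), -1))) = Mul(Rational(5595, 98), Mul(182, Pow(Add(Mul(Rational(1, 2), Pow(2, -1)), 152), -1))) = Mul(Rational(5595, 98), Mul(182, Pow(Add(Mul(Rational(1, 2), Rational(1, 2)), 152), -1))) = Mul(Rational(5595, 98), Mul(182, Pow(Add(Rational(1, 4), 152), -1))) = Mul(Rational(5595, 98), Mul(182, Pow(Rational(609, 4), -1))) = Mul(Rational(5595, 98), Mul(182, Rational(4, 609))) = Mul(Rational(5595, 98), Rational(104, 87)) = Rational(96980, 1421)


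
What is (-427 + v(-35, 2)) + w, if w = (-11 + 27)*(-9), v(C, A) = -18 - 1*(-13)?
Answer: -576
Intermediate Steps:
v(C, A) = -5 (v(C, A) = -18 + 13 = -5)
w = -144 (w = 16*(-9) = -144)
(-427 + v(-35, 2)) + w = (-427 - 5) - 144 = -432 - 144 = -576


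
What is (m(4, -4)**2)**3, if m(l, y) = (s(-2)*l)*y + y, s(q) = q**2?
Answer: 98867482624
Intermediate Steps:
m(l, y) = y + 4*l*y (m(l, y) = ((-2)**2*l)*y + y = (4*l)*y + y = 4*l*y + y = y + 4*l*y)
(m(4, -4)**2)**3 = ((-4*(1 + 4*4))**2)**3 = ((-4*(1 + 16))**2)**3 = ((-4*17)**2)**3 = ((-68)**2)**3 = 4624**3 = 98867482624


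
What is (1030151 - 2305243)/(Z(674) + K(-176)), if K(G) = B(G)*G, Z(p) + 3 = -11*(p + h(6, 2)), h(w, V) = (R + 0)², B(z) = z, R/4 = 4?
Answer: -1275092/20743 ≈ -61.471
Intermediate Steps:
R = 16 (R = 4*4 = 16)
h(w, V) = 256 (h(w, V) = (16 + 0)² = 16² = 256)
Z(p) = -2819 - 11*p (Z(p) = -3 - 11*(p + 256) = -3 - 11*(256 + p) = -3 + (-2816 - 11*p) = -2819 - 11*p)
K(G) = G² (K(G) = G*G = G²)
(1030151 - 2305243)/(Z(674) + K(-176)) = (1030151 - 2305243)/((-2819 - 11*674) + (-176)²) = -1275092/((-2819 - 7414) + 30976) = -1275092/(-10233 + 30976) = -1275092/20743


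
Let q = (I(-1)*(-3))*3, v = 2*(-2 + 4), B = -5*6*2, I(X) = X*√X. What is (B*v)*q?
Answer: -2160*I ≈ -2160.0*I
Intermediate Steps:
I(X) = X^(3/2)
B = -60 (B = -30*2 = -60)
v = 4 (v = 2*2 = 4)
q = 9*I (q = ((-1)^(3/2)*(-3))*3 = (-I*(-3))*3 = (3*I)*3 = 9*I ≈ 9.0*I)
(B*v)*q = (-60*4)*(9*I) = -2160*I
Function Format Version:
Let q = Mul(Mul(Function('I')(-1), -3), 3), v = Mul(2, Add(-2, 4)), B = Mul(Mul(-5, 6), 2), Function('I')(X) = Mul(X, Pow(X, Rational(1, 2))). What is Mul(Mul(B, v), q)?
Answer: Mul(-2160, I) ≈ Mul(-2160.0, I)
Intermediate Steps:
Function('I')(X) = Pow(X, Rational(3, 2))
B = -60 (B = Mul(-30, 2) = -60)
v = 4 (v = Mul(2, 2) = 4)
q = Mul(9, I) (q = Mul(Mul(Pow(-1, Rational(3, 2)), -3), 3) = Mul(Mul(Mul(-1, I), -3), 3) = Mul(Mul(3, I), 3) = Mul(9, I) ≈ Mul(9.0000, I))
Mul(Mul(B, v), q) = Mul(Mul(-60, 4), Mul(9, I)) = Mul(-240, Mul(9, I)) = Mul(-2160, I)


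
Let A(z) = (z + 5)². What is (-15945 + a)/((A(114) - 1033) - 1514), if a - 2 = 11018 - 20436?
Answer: -25361/11614 ≈ -2.1837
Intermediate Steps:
A(z) = (5 + z)²
a = -9416 (a = 2 + (11018 - 20436) = 2 - 9418 = -9416)
(-15945 + a)/((A(114) - 1033) - 1514) = (-15945 - 9416)/(((5 + 114)² - 1033) - 1514) = -25361/((119² - 1033) - 1514) = -25361/((14161 - 1033) - 1514) = -25361/(13128 - 1514) = -25361/11614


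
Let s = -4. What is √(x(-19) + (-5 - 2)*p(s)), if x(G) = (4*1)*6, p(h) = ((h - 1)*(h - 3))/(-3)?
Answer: √951/3 ≈ 10.279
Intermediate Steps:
p(h) = -(-1 + h)*(-3 + h)/3 (p(h) = ((-1 + h)*(-3 + h))*(-⅓) = -(-1 + h)*(-3 + h)/3)
x(G) = 24 (x(G) = 4*6 = 24)
√(x(-19) + (-5 - 2)*p(s)) = √(24 + (-5 - 2)*(-1 - ⅓*(-4)² + (4/3)*(-4))) = √(24 - 7*(-1 - ⅓*16 - 16/3)) = √(24 - 7*(-1 - 16/3 - 16/3)) = √(24 - 7*(-35/3)) = √(24 + 245/3) = √(317/3) = √951/3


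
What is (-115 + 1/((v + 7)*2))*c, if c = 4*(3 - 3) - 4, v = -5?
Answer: 459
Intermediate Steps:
c = -4 (c = 4*0 - 4 = 0 - 4 = -4)
(-115 + 1/((v + 7)*2))*c = (-115 + 1/((-5 + 7)*2))*(-4) = (-115 + 1/(2*2))*(-4) = (-115 + 1/4)*(-4) = -459/4*(-4) = 459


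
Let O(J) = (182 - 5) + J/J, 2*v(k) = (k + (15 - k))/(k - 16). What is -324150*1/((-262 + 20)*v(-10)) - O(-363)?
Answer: -583398/121 ≈ -4821.5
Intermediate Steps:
v(k) = 15/(2*(-16 + k)) (v(k) = ((k + (15 - k))/(k - 16))/2 = (15/(-16 + k))/2 = 15/(2*(-16 + k)))
O(J) = 178 (O(J) = 177 + 1 = 178)
-324150*1/((-262 + 20)*v(-10)) - O(-363) = -324150*(-52/(15*(-262 + 20))) - 1*178 = -324150/((-1815/(-26))) - 178 = -324150/((-1815*(-1)/26)) - 178 = -324150/((-242*(-15/52))) - 178 = -324150/1815/26 - 178 = -324150*26/1815 - 178 = -561860/121 - 178 = -583398/121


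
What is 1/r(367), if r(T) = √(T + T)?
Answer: √734/734 ≈ 0.036911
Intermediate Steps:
r(T) = √2*√T (r(T) = √(2*T) = √2*√T)
1/r(367) = 1/(√2*√367) = 1/(√734) = √734/734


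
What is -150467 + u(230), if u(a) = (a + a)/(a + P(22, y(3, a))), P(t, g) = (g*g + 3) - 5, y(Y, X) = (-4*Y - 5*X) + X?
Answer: -32683388356/217213 ≈ -1.5047e+5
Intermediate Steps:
y(Y, X) = -4*X - 4*Y (y(Y, X) = (-5*X - 4*Y) + X = -4*X - 4*Y)
P(t, g) = -2 + g² (P(t, g) = (g² + 3) - 5 = (3 + g²) - 5 = -2 + g²)
u(a) = 2*a/(-2 + a + (-12 - 4*a)²) (u(a) = (a + a)/(a + (-2 + (-4*a - 4*3)²)) = (2*a)/(a + (-2 + (-4*a - 12)²)) = (2*a)/(a + (-2 + (-12 - 4*a)²)) = (2*a)/(-2 + a + (-12 - 4*a)²) = 2*a/(-2 + a + (-12 - 4*a)²))
-150467 + u(230) = -150467 + 2*230/(-2 + 230 + 16*(3 + 230)²) = -150467 + 2*230/(-2 + 230 + 16*233²) = -150467 + 2*230/(-2 + 230 + 16*54289) = -150467 + 2*230/(-2 + 230 + 868624) = -150467 + 2*230/868852 = -150467 + 2*230*(1/868852) = -150467 + 115/217213 = -32683388356/217213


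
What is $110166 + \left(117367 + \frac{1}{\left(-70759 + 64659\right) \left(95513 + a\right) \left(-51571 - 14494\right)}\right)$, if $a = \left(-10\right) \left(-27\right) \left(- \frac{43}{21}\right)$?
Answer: $\frac{60951593846207474507}{267880236476500} \approx 2.2753 \cdot 10^{5}$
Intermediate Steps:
$a = - \frac{3870}{7}$ ($a = 270 \left(\left(-43\right) \frac{1}{21}\right) = 270 \left(- \frac{43}{21}\right) = - \frac{3870}{7} \approx -552.86$)
$110166 + \left(117367 + \frac{1}{\left(-70759 + 64659\right) \left(95513 + a\right) \left(-51571 - 14494\right)}\right) = 110166 + \left(117367 + \frac{1}{\left(-70759 + 64659\right) \left(95513 - \frac{3870}{7}\right) \left(-51571 - 14494\right)}\right) = 110166 + \left(117367 + \frac{1}{\left(-6100\right) \frac{664721}{7} \left(-66065\right)}\right) = 110166 + \left(117367 - \frac{1}{6100 \left(- \frac{43914792865}{7}\right)}\right) = 110166 + \left(117367 - - \frac{7}{267880236476500}\right) = 110166 + \left(117367 + \frac{7}{267880236476500}\right) = 110166 + \frac{31440299714537375507}{267880236476500} = \frac{60951593846207474507}{267880236476500}$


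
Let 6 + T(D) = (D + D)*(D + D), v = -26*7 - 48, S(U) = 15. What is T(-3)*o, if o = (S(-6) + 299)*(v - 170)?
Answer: -3768000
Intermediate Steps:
v = -230 (v = -182 - 48 = -230)
T(D) = -6 + 4*D² (T(D) = -6 + (D + D)*(D + D) = -6 + (2*D)*(2*D) = -6 + 4*D²)
o = -125600 (o = (15 + 299)*(-230 - 170) = 314*(-400) = -125600)
T(-3)*o = (-6 + 4*(-3)²)*(-125600) = (-6 + 4*9)*(-125600) = (-6 + 36)*(-125600) = 30*(-125600) = -3768000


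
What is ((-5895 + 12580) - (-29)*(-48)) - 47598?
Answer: -42305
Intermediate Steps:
((-5895 + 12580) - (-29)*(-48)) - 47598 = (6685 - 1*1392) - 47598 = (6685 - 1392) - 47598 = 5293 - 47598 = -42305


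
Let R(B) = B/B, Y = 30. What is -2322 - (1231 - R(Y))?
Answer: -3552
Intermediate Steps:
R(B) = 1
-2322 - (1231 - R(Y)) = -2322 - (1231 - 1*1) = -2322 - (1231 - 1) = -2322 - 1*1230 = -2322 - 1230 = -3552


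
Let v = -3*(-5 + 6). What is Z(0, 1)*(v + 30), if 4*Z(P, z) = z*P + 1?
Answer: 27/4 ≈ 6.7500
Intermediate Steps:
Z(P, z) = ¼ + P*z/4 (Z(P, z) = (z*P + 1)/4 = (P*z + 1)/4 = (1 + P*z)/4 = ¼ + P*z/4)
v = -3 (v = -3*1 = -3)
Z(0, 1)*(v + 30) = (¼ + (¼)*0*1)*(-3 + 30) = (¼ + 0)*27 = (¼)*27 = 27/4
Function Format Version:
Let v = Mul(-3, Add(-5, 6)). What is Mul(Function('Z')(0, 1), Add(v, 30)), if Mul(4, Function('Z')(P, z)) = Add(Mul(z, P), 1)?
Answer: Rational(27, 4) ≈ 6.7500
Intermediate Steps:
Function('Z')(P, z) = Add(Rational(1, 4), Mul(Rational(1, 4), P, z)) (Function('Z')(P, z) = Mul(Rational(1, 4), Add(Mul(z, P), 1)) = Mul(Rational(1, 4), Add(Mul(P, z), 1)) = Mul(Rational(1, 4), Add(1, Mul(P, z))) = Add(Rational(1, 4), Mul(Rational(1, 4), P, z)))
v = -3 (v = Mul(-3, 1) = -3)
Mul(Function('Z')(0, 1), Add(v, 30)) = Mul(Add(Rational(1, 4), Mul(Rational(1, 4), 0, 1)), Add(-3, 30)) = Mul(Add(Rational(1, 4), 0), 27) = Mul(Rational(1, 4), 27) = Rational(27, 4)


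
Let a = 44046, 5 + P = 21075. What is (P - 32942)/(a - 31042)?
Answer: -2968/3251 ≈ -0.91295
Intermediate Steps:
P = 21070 (P = -5 + 21075 = 21070)
(P - 32942)/(a - 31042) = (21070 - 32942)/(44046 - 31042) = -11872/13004 = -11872*1/13004 = -2968/3251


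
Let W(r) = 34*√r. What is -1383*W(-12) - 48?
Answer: -48 - 94044*I*√3 ≈ -48.0 - 1.6289e+5*I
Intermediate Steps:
-1383*W(-12) - 48 = -47022*√(-12) - 48 = -47022*2*I*√3 - 48 = -94044*I*√3 - 48 = -48 - 94044*I*√3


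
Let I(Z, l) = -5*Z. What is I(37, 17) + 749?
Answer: 564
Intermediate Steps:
I(37, 17) + 749 = -5*37 + 749 = -185 + 749 = 564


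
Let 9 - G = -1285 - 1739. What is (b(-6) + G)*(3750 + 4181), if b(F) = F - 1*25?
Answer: 23808862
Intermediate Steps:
G = 3033 (G = 9 - (-1285 - 1739) = 9 - 1*(-3024) = 9 + 3024 = 3033)
b(F) = -25 + F (b(F) = F - 25 = -25 + F)
(b(-6) + G)*(3750 + 4181) = ((-25 - 6) + 3033)*(3750 + 4181) = (-31 + 3033)*7931 = 3002*7931 = 23808862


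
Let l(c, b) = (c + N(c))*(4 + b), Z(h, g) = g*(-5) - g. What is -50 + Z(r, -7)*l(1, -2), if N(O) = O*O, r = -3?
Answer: 118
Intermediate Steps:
Z(h, g) = -6*g (Z(h, g) = -5*g - g = -6*g)
N(O) = O²
l(c, b) = (4 + b)*(c + c²) (l(c, b) = (c + c²)*(4 + b) = (4 + b)*(c + c²))
-50 + Z(r, -7)*l(1, -2) = -50 + (-6*(-7))*(1*(4 - 2 + 4*1 - 2*1)) = -50 + 42*(1*(4 - 2 + 4 - 2)) = -50 + 42*(1*4) = -50 + 42*4 = -50 + 168 = 118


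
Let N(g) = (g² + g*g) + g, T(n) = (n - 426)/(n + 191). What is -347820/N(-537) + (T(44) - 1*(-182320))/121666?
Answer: 2457087994703/2745742775585 ≈ 0.89487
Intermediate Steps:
T(n) = (-426 + n)/(191 + n)
N(g) = g + 2*g² (N(g) = (g² + g²) + g = 2*g² + g = g + 2*g²)
-347820/N(-537) + (T(44) - 1*(-182320))/121666 = -347820*(-1/(537*(1 + 2*(-537)))) + ((-426 + 44)/(191 + 44) - 1*(-182320))/121666 = -347820*(-1/(537*(1 - 1074))) + (-382/235 + 182320)*(1/121666) = -347820/((-537*(-1073))) + ((1/235)*(-382) + 182320)*(1/121666) = -347820/576201 + (-382/235 + 182320)*(1/121666) = -347820*1/576201 + (42844818/235)*(1/121666) = -115940/192067 + 21422409/14295755 = 2457087994703/2745742775585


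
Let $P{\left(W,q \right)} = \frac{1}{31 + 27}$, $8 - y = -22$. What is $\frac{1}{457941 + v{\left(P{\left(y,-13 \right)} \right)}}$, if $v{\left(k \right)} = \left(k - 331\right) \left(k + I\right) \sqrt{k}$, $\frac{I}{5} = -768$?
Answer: $\frac{100190891564896}{39788112545574802653} - \frac{1598100585228 \sqrt{58}}{13262704181858267551} \approx 1.6004 \cdot 10^{-6}$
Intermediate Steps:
$I = -3840$ ($I = 5 \left(-768\right) = -3840$)
$y = 30$ ($y = 8 - -22 = 8 + 22 = 30$)
$P{\left(W,q \right)} = \frac{1}{58}$
$v{\left(k \right)} = \sqrt{k} \left(-3840 + k\right) \left(-331 + k\right)$ ($v{\left(k \right)} = \left(k - 331\right) \left(k - 3840\right) \sqrt{k} = \left(-331 + k\right) \left(-3840 + k\right) \sqrt{k} = \left(-3840 + k\right) \left(-331 + k\right) \sqrt{k} = \sqrt{k} \left(-3840 + k\right) \left(-331 + k\right)$)
$\frac{1}{457941 + v{\left(P{\left(y,-13 \right)} \right)}} = \frac{1}{457941 + \frac{1271040 + \left(\frac{1}{58}\right)^{2} - \frac{4171}{58}}{\sqrt{58}}} = \frac{1}{457941 + \frac{\sqrt{58}}{58} \left(1271040 + \frac{1}{3364} - \frac{4171}{58}\right)} = \frac{1}{457941 + \frac{\sqrt{58}}{58} \cdot \frac{4275536643}{3364}} = \frac{1}{457941 + \frac{4275536643 \sqrt{58}}{195112}}$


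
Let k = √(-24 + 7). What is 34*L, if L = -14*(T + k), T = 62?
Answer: -29512 - 476*I*√17 ≈ -29512.0 - 1962.6*I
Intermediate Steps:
k = I*√17 (k = √(-17) = I*√17 ≈ 4.1231*I)
L = -868 - 14*I*√17 (L = -14*(62 + I*√17) = -868 - 14*I*√17 ≈ -868.0 - 57.723*I)
34*L = 34*(-868 - 14*I*√17) = -29512 - 476*I*√17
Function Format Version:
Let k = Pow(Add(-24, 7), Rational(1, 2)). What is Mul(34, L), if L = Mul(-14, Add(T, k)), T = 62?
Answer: Add(-29512, Mul(-476, I, Pow(17, Rational(1, 2)))) ≈ Add(-29512., Mul(-1962.6, I))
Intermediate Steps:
k = Mul(I, Pow(17, Rational(1, 2))) (k = Pow(-17, Rational(1, 2)) = Mul(I, Pow(17, Rational(1, 2))) ≈ Mul(4.1231, I))
L = Add(-868, Mul(-14, I, Pow(17, Rational(1, 2)))) (L = Mul(-14, Add(62, Mul(I, Pow(17, Rational(1, 2))))) = Add(-868, Mul(-14, I, Pow(17, Rational(1, 2)))) ≈ Add(-868.00, Mul(-57.723, I)))
Mul(34, L) = Mul(34, Add(-868, Mul(-14, I, Pow(17, Rational(1, 2))))) = Add(-29512, Mul(-476, I, Pow(17, Rational(1, 2))))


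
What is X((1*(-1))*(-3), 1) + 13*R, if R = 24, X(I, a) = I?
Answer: 315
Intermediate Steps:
X((1*(-1))*(-3), 1) + 13*R = (1*(-1))*(-3) + 13*24 = -1*(-3) + 312 = 3 + 312 = 315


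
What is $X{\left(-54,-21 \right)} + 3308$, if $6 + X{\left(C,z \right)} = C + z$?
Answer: $3227$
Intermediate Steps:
$X{\left(C,z \right)} = -6 + C + z$ ($X{\left(C,z \right)} = -6 + \left(C + z\right) = -6 + C + z$)
$X{\left(-54,-21 \right)} + 3308 = \left(-6 - 54 - 21\right) + 3308 = -81 + 3308 = 3227$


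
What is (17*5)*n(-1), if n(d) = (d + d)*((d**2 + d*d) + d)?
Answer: -170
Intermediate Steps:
n(d) = 2*d*(d + 2*d**2) (n(d) = (2*d)*((d**2 + d**2) + d) = (2*d)*(2*d**2 + d) = (2*d)*(d + 2*d**2) = 2*d*(d + 2*d**2))
(17*5)*n(-1) = (17*5)*((-1)**2*(2 + 4*(-1))) = 85*(1*(2 - 4)) = 85*(1*(-2)) = 85*(-2) = -170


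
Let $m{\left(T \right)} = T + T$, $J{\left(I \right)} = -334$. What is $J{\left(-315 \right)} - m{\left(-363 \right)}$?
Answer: $392$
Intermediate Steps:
$m{\left(T \right)} = 2 T$
$J{\left(-315 \right)} - m{\left(-363 \right)} = -334 - 2 \left(-363\right) = -334 - -726 = -334 + 726 = 392$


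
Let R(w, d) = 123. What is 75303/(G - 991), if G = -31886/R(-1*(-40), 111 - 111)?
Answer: -9262269/153779 ≈ -60.231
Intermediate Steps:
G = -31886/123 ≈ -259.24
75303/(G - 991) = 75303/(-31886/123 - 991) = 75303/(-153779/123) = 75303*(-123/153779) = -9262269/153779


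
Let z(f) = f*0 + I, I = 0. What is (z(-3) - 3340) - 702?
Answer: -4042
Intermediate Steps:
z(f) = 0 (z(f) = f*0 + 0 = 0 + 0 = 0)
(z(-3) - 3340) - 702 = (0 - 3340) - 702 = -3340 - 702 = -4042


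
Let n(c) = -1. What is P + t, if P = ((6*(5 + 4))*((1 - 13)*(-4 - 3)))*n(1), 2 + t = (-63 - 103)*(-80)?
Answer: 8742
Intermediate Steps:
t = 13278 (t = -2 + (-63 - 103)*(-80) = -2 - 166*(-80) = -2 + 13280 = 13278)
P = -4536 (P = ((6*(5 + 4))*((1 - 13)*(-4 - 3)))*(-1) = ((6*9)*(-12*(-7)))*(-1) = (54*84)*(-1) = 4536*(-1) = -4536)
P + t = -4536 + 13278 = 8742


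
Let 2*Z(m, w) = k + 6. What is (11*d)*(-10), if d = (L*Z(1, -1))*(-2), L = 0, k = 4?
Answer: 0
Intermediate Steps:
Z(m, w) = 5 (Z(m, w) = (4 + 6)/2 = (½)*10 = 5)
d = 0 (d = (0*5)*(-2) = 0*(-2) = 0)
(11*d)*(-10) = (11*0)*(-10) = 0*(-10) = 0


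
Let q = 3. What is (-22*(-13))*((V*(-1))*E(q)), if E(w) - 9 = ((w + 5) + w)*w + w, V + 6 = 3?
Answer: 38610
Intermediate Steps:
V = -3 (V = -6 + 3 = -3)
E(w) = 9 + w + w*(5 + 2*w) (E(w) = 9 + (((w + 5) + w)*w + w) = 9 + (((5 + w) + w)*w + w) = 9 + ((5 + 2*w)*w + w) = 9 + (w*(5 + 2*w) + w) = 9 + (w + w*(5 + 2*w)) = 9 + w + w*(5 + 2*w))
(-22*(-13))*((V*(-1))*E(q)) = (-22*(-13))*((-3*(-1))*(9 + 2*3**2 + 6*3)) = 286*(3*(9 + 2*9 + 18)) = 286*(3*(9 + 18 + 18)) = 286*(3*45) = 286*135 = 38610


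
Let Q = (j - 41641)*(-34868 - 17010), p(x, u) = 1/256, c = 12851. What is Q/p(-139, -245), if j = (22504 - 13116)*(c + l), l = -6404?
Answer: -803257968386560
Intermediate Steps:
p(x, u) = 1/256
j = 60524436 (j = (22504 - 13116)*(12851 - 6404) = 9388*6447 = 60524436)
Q = -3137726439010 (Q = (60524436 - 41641)*(-34868 - 17010) = 60482795*(-51878) = -3137726439010)
Q/p(-139, -245) = -3137726439010/1/256 = -3137726439010*256 = -803257968386560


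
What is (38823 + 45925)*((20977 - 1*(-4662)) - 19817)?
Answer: 493402856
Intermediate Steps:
(38823 + 45925)*((20977 - 1*(-4662)) - 19817) = 84748*((20977 + 4662) - 19817) = 84748*(25639 - 19817) = 84748*5822 = 493402856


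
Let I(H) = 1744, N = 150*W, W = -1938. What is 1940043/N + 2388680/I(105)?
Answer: 14395955021/10562100 ≈ 1363.0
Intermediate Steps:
N = -290700 (N = 150*(-1938) = -290700)
1940043/N + 2388680/I(105) = 1940043/(-290700) + 2388680/1744 = 1940043*(-1/290700) + 2388680*(1/1744) = -646681/96900 + 298585/218 = 14395955021/10562100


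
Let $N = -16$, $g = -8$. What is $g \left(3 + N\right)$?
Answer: $104$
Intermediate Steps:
$g \left(3 + N\right) = - 8 \left(3 - 16\right) = \left(-8\right) \left(-13\right) = 104$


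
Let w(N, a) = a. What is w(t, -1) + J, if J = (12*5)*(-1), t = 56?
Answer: -61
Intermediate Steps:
J = -60 (J = 60*(-1) = -60)
w(t, -1) + J = -1 - 60 = -61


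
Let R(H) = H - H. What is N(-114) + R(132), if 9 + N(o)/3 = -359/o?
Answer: -667/38 ≈ -17.553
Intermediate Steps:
R(H) = 0
N(o) = -27 - 1077/o (N(o) = -27 + 3*(-359/o) = -27 - 1077/o)
N(-114) + R(132) = (-27 - 1077/(-114)) + 0 = (-27 - 1077*(-1/114)) + 0 = (-27 + 359/38) + 0 = -667/38 + 0 = -667/38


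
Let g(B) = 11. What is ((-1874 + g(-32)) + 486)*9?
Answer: -12393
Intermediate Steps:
((-1874 + g(-32)) + 486)*9 = ((-1874 + 11) + 486)*9 = (-1863 + 486)*9 = -1377*9 = -12393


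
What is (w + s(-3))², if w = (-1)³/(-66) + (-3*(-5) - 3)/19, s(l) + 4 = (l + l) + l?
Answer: 239971081/1572516 ≈ 152.60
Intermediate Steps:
s(l) = -4 + 3*l (s(l) = -4 + ((l + l) + l) = -4 + (2*l + l) = -4 + 3*l)
w = 811/1254 (w = -1*(-1/66) + (15 - 3)*(1/19) = 1/66 + 12*(1/19) = 1/66 + 12/19 = 811/1254 ≈ 0.64673)
(w + s(-3))² = (811/1254 + (-4 + 3*(-3)))² = (811/1254 + (-4 - 9))² = (811/1254 - 13)² = (-15491/1254)² = 239971081/1572516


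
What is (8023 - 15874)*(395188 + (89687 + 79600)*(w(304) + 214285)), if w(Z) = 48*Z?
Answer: -304197169008837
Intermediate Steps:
(8023 - 15874)*(395188 + (89687 + 79600)*(w(304) + 214285)) = (8023 - 15874)*(395188 + (89687 + 79600)*(48*304 + 214285)) = -7851*(395188 + 169287*(14592 + 214285)) = -7851*(395188 + 169287*228877) = -7851*(395188 + 38745900699) = -7851*38746295887 = -304197169008837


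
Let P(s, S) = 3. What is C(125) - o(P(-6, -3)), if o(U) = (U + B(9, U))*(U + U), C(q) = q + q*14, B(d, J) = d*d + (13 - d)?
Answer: 1347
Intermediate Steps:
B(d, J) = 13 + d² - d (B(d, J) = d² + (13 - d) = 13 + d² - d)
C(q) = 15*q (C(q) = q + 14*q = 15*q)
o(U) = 2*U*(85 + U) (o(U) = (U + (13 + 9² - 1*9))*(U + U) = (U + (13 + 81 - 9))*(2*U) = (U + 85)*(2*U) = (85 + U)*(2*U) = 2*U*(85 + U))
C(125) - o(P(-6, -3)) = 15*125 - 2*3*(85 + 3) = 1875 - 2*3*88 = 1875 - 1*528 = 1875 - 528 = 1347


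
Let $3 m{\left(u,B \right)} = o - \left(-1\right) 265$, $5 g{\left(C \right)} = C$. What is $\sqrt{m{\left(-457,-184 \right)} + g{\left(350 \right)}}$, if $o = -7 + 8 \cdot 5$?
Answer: $\frac{2 \sqrt{381}}{3} \approx 13.013$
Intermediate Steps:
$g{\left(C \right)} = \frac{C}{5}$
$o = 33$ ($o = -7 + 40 = 33$)
$m{\left(u,B \right)} = \frac{298}{3}$ ($m{\left(u,B \right)} = \frac{33 - \left(-1\right) 265}{3} = \frac{33 - -265}{3} = \frac{33 + 265}{3} = \frac{1}{3} \cdot 298 = \frac{298}{3}$)
$\sqrt{m{\left(-457,-184 \right)} + g{\left(350 \right)}} = \sqrt{\frac{298}{3} + \frac{1}{5} \cdot 350} = \sqrt{\frac{298}{3} + 70} = \sqrt{\frac{508}{3}} = \frac{2 \sqrt{381}}{3}$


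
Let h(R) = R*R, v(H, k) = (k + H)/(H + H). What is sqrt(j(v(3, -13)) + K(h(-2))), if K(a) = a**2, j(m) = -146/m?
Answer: sqrt(2590)/5 ≈ 10.178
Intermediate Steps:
v(H, k) = (H + k)/(2*H) (v(H, k) = (H + k)/((2*H)) = (H + k)*(1/(2*H)) = (H + k)/(2*H))
h(R) = R**2
sqrt(j(v(3, -13)) + K(h(-2))) = sqrt(-146*6/(3 - 13) + ((-2)**2)**2) = sqrt(-146/((1/2)*(1/3)*(-10)) + 4**2) = sqrt(-146/(-5/3) + 16) = sqrt(-146*(-3/5) + 16) = sqrt(438/5 + 16) = sqrt(518/5) = sqrt(2590)/5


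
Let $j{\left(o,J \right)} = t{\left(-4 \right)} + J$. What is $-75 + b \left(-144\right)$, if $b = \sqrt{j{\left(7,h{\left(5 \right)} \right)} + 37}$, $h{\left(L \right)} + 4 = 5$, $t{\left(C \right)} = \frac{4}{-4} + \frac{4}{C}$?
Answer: $-939$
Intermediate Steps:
$t{\left(C \right)} = -1 + \frac{4}{C}$ ($t{\left(C \right)} = 4 \left(- \frac{1}{4}\right) + \frac{4}{C} = -1 + \frac{4}{C}$)
$h{\left(L \right)} = 1$ ($h{\left(L \right)} = -4 + 5 = 1$)
$j{\left(o,J \right)} = -2 + J$ ($j{\left(o,J \right)} = \frac{4 - -4}{-4} + J = - \frac{4 + 4}{4} + J = \left(- \frac{1}{4}\right) 8 + J = -2 + J$)
$b = 6$ ($b = \sqrt{\left(-2 + 1\right) + 37} = \sqrt{-1 + 37} = \sqrt{36} = 6$)
$-75 + b \left(-144\right) = -75 + 6 \left(-144\right) = -75 - 864 = -939$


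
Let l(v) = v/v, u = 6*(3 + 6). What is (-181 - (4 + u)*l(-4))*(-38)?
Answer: 9082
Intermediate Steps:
u = 54 (u = 6*9 = 54)
l(v) = 1
(-181 - (4 + u)*l(-4))*(-38) = (-181 - (4 + 54))*(-38) = (-181 - 58)*(-38) = -239*(-38) = 9082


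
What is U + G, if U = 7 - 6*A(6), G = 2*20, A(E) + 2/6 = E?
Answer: 13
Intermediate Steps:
A(E) = -1/3 + E
G = 40
U = -27 (U = 7 - 6*(-1/3 + 6) = 7 - 6*17/3 = 7 - 34 = -27)
U + G = -27 + 40 = 13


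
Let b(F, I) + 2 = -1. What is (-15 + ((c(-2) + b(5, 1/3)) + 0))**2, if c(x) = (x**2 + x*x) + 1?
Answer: 81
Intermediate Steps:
b(F, I) = -3 (b(F, I) = -2 - 1 = -3)
c(x) = 1 + 2*x**2 (c(x) = (x**2 + x**2) + 1 = 2*x**2 + 1 = 1 + 2*x**2)
(-15 + ((c(-2) + b(5, 1/3)) + 0))**2 = (-15 + (((1 + 2*(-2)**2) - 3) + 0))**2 = (-15 + (((1 + 2*4) - 3) + 0))**2 = (-15 + (((1 + 8) - 3) + 0))**2 = (-15 + ((9 - 3) + 0))**2 = (-15 + (6 + 0))**2 = (-15 + 6)**2 = (-9)**2 = 81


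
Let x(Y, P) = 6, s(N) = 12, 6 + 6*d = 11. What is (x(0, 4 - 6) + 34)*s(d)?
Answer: 480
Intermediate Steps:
d = ⅚ (d = -1 + (⅙)*11 = -1 + 11/6 = ⅚ ≈ 0.83333)
(x(0, 4 - 6) + 34)*s(d) = (6 + 34)*12 = 40*12 = 480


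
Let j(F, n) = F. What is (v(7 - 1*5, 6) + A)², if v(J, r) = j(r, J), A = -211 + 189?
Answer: 256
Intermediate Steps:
A = -22
v(J, r) = r
(v(7 - 1*5, 6) + A)² = (6 - 22)² = (-16)² = 256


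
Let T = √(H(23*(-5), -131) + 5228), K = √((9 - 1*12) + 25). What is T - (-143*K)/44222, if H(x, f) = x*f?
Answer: √20293 + 143*√22/44222 ≈ 142.47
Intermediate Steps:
H(x, f) = f*x
K = √22 (K = √((9 - 12) + 25) = √(-3 + 25) = √22 ≈ 4.6904)
T = √20293 (T = √(-3013*(-5) + 5228) = √(-131*(-115) + 5228) = √(15065 + 5228) = √20293 ≈ 142.45)
T - (-143*K)/44222 = √20293 - (-143*√22)/44222 = √20293 - (-143)*√22/44222 = √20293 + 143*√22/44222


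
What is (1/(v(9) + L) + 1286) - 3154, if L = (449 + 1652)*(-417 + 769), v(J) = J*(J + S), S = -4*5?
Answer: -1381298203/739453 ≈ -1868.0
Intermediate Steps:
S = -20
v(J) = J*(-20 + J) (v(J) = J*(J - 20) = J*(-20 + J))
L = 739552 (L = 2101*352 = 739552)
(1/(v(9) + L) + 1286) - 3154 = (1/(9*(-20 + 9) + 739552) + 1286) - 3154 = (1/(9*(-11) + 739552) + 1286) - 3154 = (1/(-99 + 739552) + 1286) - 3154 = (1/739453 + 1286) - 3154 = 950936559/739453 - 3154 = -1381298203/739453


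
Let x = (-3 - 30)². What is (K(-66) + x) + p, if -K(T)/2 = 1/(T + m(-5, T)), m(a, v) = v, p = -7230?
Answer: -405305/66 ≈ -6141.0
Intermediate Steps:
K(T) = -1/T (K(T) = -2/(T + T) = -2*1/(2*T) = -1/T)
x = 1089 (x = (-33)² = 1089)
(K(-66) + x) + p = (-1/(-66) + 1089) - 7230 = (-1*(-1/66) + 1089) - 7230 = (1/66 + 1089) - 7230 = 71875/66 - 7230 = -405305/66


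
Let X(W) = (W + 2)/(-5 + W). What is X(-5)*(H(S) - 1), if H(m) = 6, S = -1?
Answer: 3/2 ≈ 1.5000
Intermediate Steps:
X(W) = (2 + W)/(-5 + W)
X(-5)*(H(S) - 1) = ((2 - 5)/(-5 - 5))*(6 - 1) = (-3/(-10))*5 = -1/10*(-3)*5 = (3/10)*5 = 3/2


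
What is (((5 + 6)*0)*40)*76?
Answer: 0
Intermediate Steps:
(((5 + 6)*0)*40)*76 = ((11*0)*40)*76 = (0*40)*76 = 0*76 = 0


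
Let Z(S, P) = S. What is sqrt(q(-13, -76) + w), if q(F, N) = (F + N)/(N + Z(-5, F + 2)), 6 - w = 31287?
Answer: 2*I*sqrt(633418)/9 ≈ 176.86*I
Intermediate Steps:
w = -31281 (w = 6 - 1*31287 = 6 - 31287 = -31281)
q(F, N) = (F + N)/(-5 + N) (q(F, N) = (F + N)/(N - 5) = (F + N)/(-5 + N))
sqrt(q(-13, -76) + w) = sqrt((-13 - 76)/(-5 - 76) - 31281) = sqrt(-89/(-81) - 31281) = sqrt(-1/81*(-89) - 31281) = sqrt(89/81 - 31281) = sqrt(-2533672/81) = 2*I*sqrt(633418)/9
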